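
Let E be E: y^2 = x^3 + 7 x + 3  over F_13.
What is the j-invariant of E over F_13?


Delta = -16(4 a^3 + 27 b^2) mod 13 = 4
-1728 * (4 a)^3 = -1728 * (4*7)^3 mod 13 = 8
j = 8 * 4^(-1) mod 13 = 2

j = 2 (mod 13)


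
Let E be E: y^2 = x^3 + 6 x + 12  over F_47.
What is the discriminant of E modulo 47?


4 a^3 + 27 b^2 = 4*6^3 + 27*12^2 = 864 + 3888 = 4752
Delta = -16 * (4752) = -76032
Delta mod 47 = 14

Delta = 14 (mod 47)


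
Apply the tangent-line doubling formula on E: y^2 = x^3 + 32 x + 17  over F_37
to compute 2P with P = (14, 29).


Doubling: s = (3 x1^2 + a) / (2 y1)
s = (3*14^2 + 32) / (2*29) mod 37 = 26
x3 = s^2 - 2 x1 mod 37 = 26^2 - 2*14 = 19
y3 = s (x1 - x3) - y1 mod 37 = 26 * (14 - 19) - 29 = 26

2P = (19, 26)


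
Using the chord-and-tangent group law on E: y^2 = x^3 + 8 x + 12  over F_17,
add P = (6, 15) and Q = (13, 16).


P != Q, so use the chord formula.
s = (y2 - y1) / (x2 - x1) = (1) / (7) mod 17 = 5
x3 = s^2 - x1 - x2 mod 17 = 5^2 - 6 - 13 = 6
y3 = s (x1 - x3) - y1 mod 17 = 5 * (6 - 6) - 15 = 2

P + Q = (6, 2)


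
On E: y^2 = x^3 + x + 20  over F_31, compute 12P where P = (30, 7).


k = 12 = 1100_2 (binary, LSB first: 0011)
Double-and-add from P = (30, 7):
  bit 0 = 0: acc unchanged = O
  bit 1 = 0: acc unchanged = O
  bit 2 = 1: acc = O + (0, 19) = (0, 19)
  bit 3 = 1: acc = (0, 19) + (19, 27) = (9, 18)

12P = (9, 18)


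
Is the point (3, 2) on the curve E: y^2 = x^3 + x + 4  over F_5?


Check whether y^2 = x^3 + 1 x + 4 (mod 5) for (x, y) = (3, 2).
LHS: y^2 = 2^2 mod 5 = 4
RHS: x^3 + 1 x + 4 = 3^3 + 1*3 + 4 mod 5 = 4
LHS = RHS

Yes, on the curve


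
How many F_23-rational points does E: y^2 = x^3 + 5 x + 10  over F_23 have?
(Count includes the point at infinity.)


For each x in F_23, count y with y^2 = x^3 + 5 x + 10 mod 23:
  x = 1: RHS = 16, y in [4, 19]  -> 2 point(s)
  x = 3: RHS = 6, y in [11, 12]  -> 2 point(s)
  x = 4: RHS = 2, y in [5, 18]  -> 2 point(s)
  x = 6: RHS = 3, y in [7, 16]  -> 2 point(s)
  x = 9: RHS = 2, y in [5, 18]  -> 2 point(s)
  x = 10: RHS = 2, y in [5, 18]  -> 2 point(s)
  x = 11: RHS = 16, y in [4, 19]  -> 2 point(s)
  x = 12: RHS = 4, y in [2, 21]  -> 2 point(s)
  x = 13: RHS = 18, y in [8, 15]  -> 2 point(s)
  x = 14: RHS = 18, y in [8, 15]  -> 2 point(s)
  x = 16: RHS = 0, y in [0]  -> 1 point(s)
  x = 19: RHS = 18, y in [8, 15]  -> 2 point(s)
  x = 22: RHS = 4, y in [2, 21]  -> 2 point(s)
Affine points: 25. Add the point at infinity: total = 26.

#E(F_23) = 26


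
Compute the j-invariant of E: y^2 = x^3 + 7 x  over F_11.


Delta = -16(4 a^3 + 27 b^2) mod 11 = 4
-1728 * (4 a)^3 = -1728 * (4*7)^3 mod 11 = 4
j = 4 * 4^(-1) mod 11 = 1

j = 1 (mod 11)


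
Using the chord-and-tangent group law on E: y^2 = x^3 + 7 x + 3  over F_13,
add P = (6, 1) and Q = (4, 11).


P != Q, so use the chord formula.
s = (y2 - y1) / (x2 - x1) = (10) / (11) mod 13 = 8
x3 = s^2 - x1 - x2 mod 13 = 8^2 - 6 - 4 = 2
y3 = s (x1 - x3) - y1 mod 13 = 8 * (6 - 2) - 1 = 5

P + Q = (2, 5)


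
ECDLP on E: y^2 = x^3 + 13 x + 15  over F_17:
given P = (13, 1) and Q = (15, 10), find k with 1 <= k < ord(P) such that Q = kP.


Enumerate multiples of P until we hit Q = (15, 10):
  1P = (13, 1)
  2P = (16, 1)
  3P = (5, 16)
  4P = (15, 7)
  5P = (15, 10)
Match found at i = 5.

k = 5


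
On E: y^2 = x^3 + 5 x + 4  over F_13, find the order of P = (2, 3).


Compute successive multiples of P until we hit O:
  1P = (2, 3)
  2P = (8, 6)
  3P = (0, 11)
  4P = (1, 6)
  5P = (6, 9)
  6P = (4, 7)
  7P = (11, 5)
  8P = (10, 1)
  ... (continuing to 17P)
  17P = O

ord(P) = 17


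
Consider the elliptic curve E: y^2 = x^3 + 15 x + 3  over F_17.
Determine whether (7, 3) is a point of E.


Check whether y^2 = x^3 + 15 x + 3 (mod 17) for (x, y) = (7, 3).
LHS: y^2 = 3^2 mod 17 = 9
RHS: x^3 + 15 x + 3 = 7^3 + 15*7 + 3 mod 17 = 9
LHS = RHS

Yes, on the curve


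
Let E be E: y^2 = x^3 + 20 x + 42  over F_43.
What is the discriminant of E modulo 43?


4 a^3 + 27 b^2 = 4*20^3 + 27*42^2 = 32000 + 47628 = 79628
Delta = -16 * (79628) = -1274048
Delta mod 43 = 42

Delta = 42 (mod 43)


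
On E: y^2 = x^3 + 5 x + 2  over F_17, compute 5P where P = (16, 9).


k = 5 = 101_2 (binary, LSB first: 101)
Double-and-add from P = (16, 9):
  bit 0 = 1: acc = O + (16, 9) = (16, 9)
  bit 1 = 0: acc unchanged = (16, 9)
  bit 2 = 1: acc = (16, 9) + (4, 1) = (5, 4)

5P = (5, 4)


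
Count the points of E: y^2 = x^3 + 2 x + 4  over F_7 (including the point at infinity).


For each x in F_7, count y with y^2 = x^3 + 2 x + 4 mod 7:
  x = 0: RHS = 4, y in [2, 5]  -> 2 point(s)
  x = 1: RHS = 0, y in [0]  -> 1 point(s)
  x = 2: RHS = 2, y in [3, 4]  -> 2 point(s)
  x = 3: RHS = 2, y in [3, 4]  -> 2 point(s)
  x = 6: RHS = 1, y in [1, 6]  -> 2 point(s)
Affine points: 9. Add the point at infinity: total = 10.

#E(F_7) = 10


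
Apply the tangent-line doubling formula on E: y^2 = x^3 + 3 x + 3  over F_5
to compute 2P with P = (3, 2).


Doubling: s = (3 x1^2 + a) / (2 y1)
s = (3*3^2 + 3) / (2*2) mod 5 = 0
x3 = s^2 - 2 x1 mod 5 = 0^2 - 2*3 = 4
y3 = s (x1 - x3) - y1 mod 5 = 0 * (3 - 4) - 2 = 3

2P = (4, 3)


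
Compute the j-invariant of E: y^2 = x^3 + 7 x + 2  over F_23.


Delta = -16(4 a^3 + 27 b^2) mod 23 = 10
-1728 * (4 a)^3 = -1728 * (4*7)^3 mod 23 = 16
j = 16 * 10^(-1) mod 23 = 20

j = 20 (mod 23)


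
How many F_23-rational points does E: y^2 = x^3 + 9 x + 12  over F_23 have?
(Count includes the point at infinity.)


For each x in F_23, count y with y^2 = x^3 + 9 x + 12 mod 23:
  x = 0: RHS = 12, y in [9, 14]  -> 2 point(s)
  x = 6: RHS = 6, y in [11, 12]  -> 2 point(s)
  x = 7: RHS = 4, y in [2, 21]  -> 2 point(s)
  x = 11: RHS = 16, y in [4, 19]  -> 2 point(s)
  x = 12: RHS = 8, y in [10, 13]  -> 2 point(s)
  x = 13: RHS = 3, y in [7, 16]  -> 2 point(s)
  x = 15: RHS = 3, y in [7, 16]  -> 2 point(s)
  x = 17: RHS = 18, y in [8, 15]  -> 2 point(s)
  x = 18: RHS = 3, y in [7, 16]  -> 2 point(s)
  x = 19: RHS = 4, y in [2, 21]  -> 2 point(s)
  x = 20: RHS = 4, y in [2, 21]  -> 2 point(s)
  x = 21: RHS = 9, y in [3, 20]  -> 2 point(s)
  x = 22: RHS = 2, y in [5, 18]  -> 2 point(s)
Affine points: 26. Add the point at infinity: total = 27.

#E(F_23) = 27


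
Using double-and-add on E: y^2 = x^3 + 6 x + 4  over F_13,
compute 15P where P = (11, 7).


k = 15 = 1111_2 (binary, LSB first: 1111)
Double-and-add from P = (11, 7):
  bit 0 = 1: acc = O + (11, 7) = (11, 7)
  bit 1 = 1: acc = (11, 7) + (3, 7) = (12, 6)
  bit 2 = 1: acc = (12, 6) + (4, 12) = (0, 11)
  bit 3 = 1: acc = (0, 11) + (6, 3) = (3, 6)

15P = (3, 6)


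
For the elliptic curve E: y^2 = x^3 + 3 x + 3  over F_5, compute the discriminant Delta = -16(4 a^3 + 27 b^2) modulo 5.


4 a^3 + 27 b^2 = 4*3^3 + 27*3^2 = 108 + 243 = 351
Delta = -16 * (351) = -5616
Delta mod 5 = 4

Delta = 4 (mod 5)


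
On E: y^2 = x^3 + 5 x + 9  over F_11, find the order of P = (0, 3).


Compute successive multiples of P until we hit O:
  1P = (0, 3)
  2P = (1, 9)
  3P = (2, 7)
  4P = (2, 4)
  5P = (1, 2)
  6P = (0, 8)
  7P = O

ord(P) = 7


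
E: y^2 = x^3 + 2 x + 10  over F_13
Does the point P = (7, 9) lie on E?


Check whether y^2 = x^3 + 2 x + 10 (mod 13) for (x, y) = (7, 9).
LHS: y^2 = 9^2 mod 13 = 3
RHS: x^3 + 2 x + 10 = 7^3 + 2*7 + 10 mod 13 = 3
LHS = RHS

Yes, on the curve


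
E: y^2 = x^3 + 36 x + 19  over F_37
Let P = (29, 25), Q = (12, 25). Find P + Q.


P != Q, so use the chord formula.
s = (y2 - y1) / (x2 - x1) = (0) / (20) mod 37 = 0
x3 = s^2 - x1 - x2 mod 37 = 0^2 - 29 - 12 = 33
y3 = s (x1 - x3) - y1 mod 37 = 0 * (29 - 33) - 25 = 12

P + Q = (33, 12)


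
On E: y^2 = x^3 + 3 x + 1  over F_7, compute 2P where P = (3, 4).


Doubling: s = (3 x1^2 + a) / (2 y1)
s = (3*3^2 + 3) / (2*4) mod 7 = 2
x3 = s^2 - 2 x1 mod 7 = 2^2 - 2*3 = 5
y3 = s (x1 - x3) - y1 mod 7 = 2 * (3 - 5) - 4 = 6

2P = (5, 6)


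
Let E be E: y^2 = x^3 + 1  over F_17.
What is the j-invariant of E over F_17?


Delta = -16(4 a^3 + 27 b^2) mod 17 = 10
-1728 * (4 a)^3 = -1728 * (4*0)^3 mod 17 = 0
j = 0 * 10^(-1) mod 17 = 0

j = 0 (mod 17)


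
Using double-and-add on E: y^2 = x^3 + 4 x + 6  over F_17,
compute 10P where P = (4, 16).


k = 10 = 1010_2 (binary, LSB first: 0101)
Double-and-add from P = (4, 16):
  bit 0 = 0: acc unchanged = O
  bit 1 = 1: acc = O + (5, 10) = (5, 10)
  bit 2 = 0: acc unchanged = (5, 10)
  bit 3 = 1: acc = (5, 10) + (14, 16) = (6, 12)

10P = (6, 12)


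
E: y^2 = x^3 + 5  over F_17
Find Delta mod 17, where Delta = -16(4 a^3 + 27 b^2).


4 a^3 + 27 b^2 = 4*0^3 + 27*5^2 = 0 + 675 = 675
Delta = -16 * (675) = -10800
Delta mod 17 = 12

Delta = 12 (mod 17)


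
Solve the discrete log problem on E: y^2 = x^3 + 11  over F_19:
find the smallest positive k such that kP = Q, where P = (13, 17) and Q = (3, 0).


Enumerate multiples of P until we hit Q = (3, 0):
  1P = (13, 17)
  2P = (0, 12)
  3P = (3, 0)
Match found at i = 3.

k = 3


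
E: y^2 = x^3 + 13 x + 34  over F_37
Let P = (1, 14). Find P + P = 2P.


Doubling: s = (3 x1^2 + a) / (2 y1)
s = (3*1^2 + 13) / (2*14) mod 37 = 27
x3 = s^2 - 2 x1 mod 37 = 27^2 - 2*1 = 24
y3 = s (x1 - x3) - y1 mod 37 = 27 * (1 - 24) - 14 = 31

2P = (24, 31)


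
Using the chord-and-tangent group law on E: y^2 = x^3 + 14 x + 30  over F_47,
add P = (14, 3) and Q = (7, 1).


P != Q, so use the chord formula.
s = (y2 - y1) / (x2 - x1) = (45) / (40) mod 47 = 7
x3 = s^2 - x1 - x2 mod 47 = 7^2 - 14 - 7 = 28
y3 = s (x1 - x3) - y1 mod 47 = 7 * (14 - 28) - 3 = 40

P + Q = (28, 40)


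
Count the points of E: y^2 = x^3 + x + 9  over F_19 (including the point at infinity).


For each x in F_19, count y with y^2 = x^3 + 1 x + 9 mod 19:
  x = 0: RHS = 9, y in [3, 16]  -> 2 point(s)
  x = 1: RHS = 11, y in [7, 12]  -> 2 point(s)
  x = 2: RHS = 0, y in [0]  -> 1 point(s)
  x = 3: RHS = 1, y in [1, 18]  -> 2 point(s)
  x = 4: RHS = 1, y in [1, 18]  -> 2 point(s)
  x = 5: RHS = 6, y in [5, 14]  -> 2 point(s)
  x = 7: RHS = 17, y in [6, 13]  -> 2 point(s)
  x = 8: RHS = 16, y in [4, 15]  -> 2 point(s)
  x = 9: RHS = 6, y in [5, 14]  -> 2 point(s)
  x = 12: RHS = 1, y in [1, 18]  -> 2 point(s)
  x = 15: RHS = 17, y in [6, 13]  -> 2 point(s)
  x = 16: RHS = 17, y in [6, 13]  -> 2 point(s)
  x = 18: RHS = 7, y in [8, 11]  -> 2 point(s)
Affine points: 25. Add the point at infinity: total = 26.

#E(F_19) = 26


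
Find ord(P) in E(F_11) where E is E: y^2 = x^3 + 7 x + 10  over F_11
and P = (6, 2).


Compute successive multiples of P until we hit O:
  1P = (6, 2)
  2P = (4, 6)
  3P = (5, 7)
  4P = (3, 5)
  5P = (3, 6)
  6P = (5, 4)
  7P = (4, 5)
  8P = (6, 9)
  ... (continuing to 9P)
  9P = O

ord(P) = 9


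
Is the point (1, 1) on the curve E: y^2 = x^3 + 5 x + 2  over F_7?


Check whether y^2 = x^3 + 5 x + 2 (mod 7) for (x, y) = (1, 1).
LHS: y^2 = 1^2 mod 7 = 1
RHS: x^3 + 5 x + 2 = 1^3 + 5*1 + 2 mod 7 = 1
LHS = RHS

Yes, on the curve


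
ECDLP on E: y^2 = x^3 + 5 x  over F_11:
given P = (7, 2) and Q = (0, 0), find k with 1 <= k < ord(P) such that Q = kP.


Enumerate multiples of P until we hit Q = (0, 0):
  1P = (7, 2)
  2P = (0, 0)
Match found at i = 2.

k = 2


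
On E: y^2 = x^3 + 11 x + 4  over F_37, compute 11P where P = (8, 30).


k = 11 = 1011_2 (binary, LSB first: 1101)
Double-and-add from P = (8, 30):
  bit 0 = 1: acc = O + (8, 30) = (8, 30)
  bit 1 = 1: acc = (8, 30) + (0, 2) = (32, 34)
  bit 2 = 0: acc unchanged = (32, 34)
  bit 3 = 1: acc = (32, 34) + (20, 11) = (10, 2)

11P = (10, 2)


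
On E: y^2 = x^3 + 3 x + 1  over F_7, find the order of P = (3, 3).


Compute successive multiples of P until we hit O:
  1P = (3, 3)
  2P = (5, 1)
  3P = (0, 1)
  4P = (6, 2)
  5P = (2, 6)
  6P = (4, 0)
  7P = (2, 1)
  8P = (6, 5)
  ... (continuing to 12P)
  12P = O

ord(P) = 12


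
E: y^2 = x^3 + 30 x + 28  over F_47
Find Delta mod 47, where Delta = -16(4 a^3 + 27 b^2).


4 a^3 + 27 b^2 = 4*30^3 + 27*28^2 = 108000 + 21168 = 129168
Delta = -16 * (129168) = -2066688
Delta mod 47 = 43

Delta = 43 (mod 47)


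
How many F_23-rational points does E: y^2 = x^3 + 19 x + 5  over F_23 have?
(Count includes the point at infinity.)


For each x in F_23, count y with y^2 = x^3 + 19 x + 5 mod 23:
  x = 1: RHS = 2, y in [5, 18]  -> 2 point(s)
  x = 5: RHS = 18, y in [8, 15]  -> 2 point(s)
  x = 6: RHS = 13, y in [6, 17]  -> 2 point(s)
  x = 8: RHS = 2, y in [5, 18]  -> 2 point(s)
  x = 9: RHS = 8, y in [10, 13]  -> 2 point(s)
  x = 11: RHS = 4, y in [2, 21]  -> 2 point(s)
  x = 12: RHS = 6, y in [11, 12]  -> 2 point(s)
  x = 14: RHS = 2, y in [5, 18]  -> 2 point(s)
  x = 15: RHS = 8, y in [10, 13]  -> 2 point(s)
  x = 16: RHS = 12, y in [9, 14]  -> 2 point(s)
  x = 19: RHS = 3, y in [7, 16]  -> 2 point(s)
  x = 20: RHS = 13, y in [6, 17]  -> 2 point(s)
  x = 22: RHS = 8, y in [10, 13]  -> 2 point(s)
Affine points: 26. Add the point at infinity: total = 27.

#E(F_23) = 27


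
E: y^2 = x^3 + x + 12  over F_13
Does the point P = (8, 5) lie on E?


Check whether y^2 = x^3 + 1 x + 12 (mod 13) for (x, y) = (8, 5).
LHS: y^2 = 5^2 mod 13 = 12
RHS: x^3 + 1 x + 12 = 8^3 + 1*8 + 12 mod 13 = 12
LHS = RHS

Yes, on the curve


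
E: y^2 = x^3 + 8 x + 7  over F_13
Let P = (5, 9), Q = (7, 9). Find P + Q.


P != Q, so use the chord formula.
s = (y2 - y1) / (x2 - x1) = (0) / (2) mod 13 = 0
x3 = s^2 - x1 - x2 mod 13 = 0^2 - 5 - 7 = 1
y3 = s (x1 - x3) - y1 mod 13 = 0 * (5 - 1) - 9 = 4

P + Q = (1, 4)


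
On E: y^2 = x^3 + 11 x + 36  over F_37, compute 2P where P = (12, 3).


Doubling: s = (3 x1^2 + a) / (2 y1)
s = (3*12^2 + 11) / (2*3) mod 37 = 6
x3 = s^2 - 2 x1 mod 37 = 6^2 - 2*12 = 12
y3 = s (x1 - x3) - y1 mod 37 = 6 * (12 - 12) - 3 = 34

2P = (12, 34)


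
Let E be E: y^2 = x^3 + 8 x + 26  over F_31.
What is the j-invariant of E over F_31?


Delta = -16(4 a^3 + 27 b^2) mod 31 = 18
-1728 * (4 a)^3 = -1728 * (4*8)^3 mod 31 = 8
j = 8 * 18^(-1) mod 31 = 28

j = 28 (mod 31)


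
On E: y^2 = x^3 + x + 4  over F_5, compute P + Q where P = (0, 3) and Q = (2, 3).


P != Q, so use the chord formula.
s = (y2 - y1) / (x2 - x1) = (0) / (2) mod 5 = 0
x3 = s^2 - x1 - x2 mod 5 = 0^2 - 0 - 2 = 3
y3 = s (x1 - x3) - y1 mod 5 = 0 * (0 - 3) - 3 = 2

P + Q = (3, 2)


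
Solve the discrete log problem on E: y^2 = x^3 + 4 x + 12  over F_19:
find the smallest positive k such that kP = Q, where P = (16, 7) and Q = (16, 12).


Enumerate multiples of P until we hit Q = (16, 12):
  1P = (16, 7)
  2P = (11, 0)
  3P = (16, 12)
Match found at i = 3.

k = 3


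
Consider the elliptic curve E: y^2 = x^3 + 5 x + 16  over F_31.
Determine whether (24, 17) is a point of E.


Check whether y^2 = x^3 + 5 x + 16 (mod 31) for (x, y) = (24, 17).
LHS: y^2 = 17^2 mod 31 = 10
RHS: x^3 + 5 x + 16 = 24^3 + 5*24 + 16 mod 31 = 10
LHS = RHS

Yes, on the curve


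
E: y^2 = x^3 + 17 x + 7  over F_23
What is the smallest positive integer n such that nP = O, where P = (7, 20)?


Compute successive multiples of P until we hit O:
  1P = (7, 20)
  2P = (15, 7)
  3P = (4, 1)
  4P = (1, 18)
  5P = (10, 2)
  6P = (19, 6)
  7P = (22, 9)
  8P = (2, 7)
  ... (continuing to 23P)
  23P = O

ord(P) = 23


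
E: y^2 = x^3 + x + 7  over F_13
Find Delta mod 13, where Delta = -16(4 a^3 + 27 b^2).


4 a^3 + 27 b^2 = 4*1^3 + 27*7^2 = 4 + 1323 = 1327
Delta = -16 * (1327) = -21232
Delta mod 13 = 10

Delta = 10 (mod 13)


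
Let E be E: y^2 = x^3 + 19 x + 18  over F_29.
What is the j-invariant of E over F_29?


Delta = -16(4 a^3 + 27 b^2) mod 29 = 12
-1728 * (4 a)^3 = -1728 * (4*19)^3 mod 29 = 7
j = 7 * 12^(-1) mod 29 = 3

j = 3 (mod 29)


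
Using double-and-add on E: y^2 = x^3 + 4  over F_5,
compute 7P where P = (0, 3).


k = 7 = 111_2 (binary, LSB first: 111)
Double-and-add from P = (0, 3):
  bit 0 = 1: acc = O + (0, 3) = (0, 3)
  bit 1 = 1: acc = (0, 3) + (0, 2) = O
  bit 2 = 1: acc = O + (0, 3) = (0, 3)

7P = (0, 3)


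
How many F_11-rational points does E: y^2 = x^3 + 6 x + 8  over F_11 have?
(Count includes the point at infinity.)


For each x in F_11, count y with y^2 = x^3 + 6 x + 8 mod 11:
  x = 1: RHS = 4, y in [2, 9]  -> 2 point(s)
  x = 3: RHS = 9, y in [3, 8]  -> 2 point(s)
  x = 5: RHS = 9, y in [3, 8]  -> 2 point(s)
  x = 10: RHS = 1, y in [1, 10]  -> 2 point(s)
Affine points: 8. Add the point at infinity: total = 9.

#E(F_11) = 9


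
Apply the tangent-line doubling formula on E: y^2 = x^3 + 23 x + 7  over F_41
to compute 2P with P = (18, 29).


Doubling: s = (3 x1^2 + a) / (2 y1)
s = (3*18^2 + 23) / (2*29) mod 41 = 32
x3 = s^2 - 2 x1 mod 41 = 32^2 - 2*18 = 4
y3 = s (x1 - x3) - y1 mod 41 = 32 * (18 - 4) - 29 = 9

2P = (4, 9)


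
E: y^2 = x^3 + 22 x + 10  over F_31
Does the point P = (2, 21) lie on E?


Check whether y^2 = x^3 + 22 x + 10 (mod 31) for (x, y) = (2, 21).
LHS: y^2 = 21^2 mod 31 = 7
RHS: x^3 + 22 x + 10 = 2^3 + 22*2 + 10 mod 31 = 0
LHS != RHS

No, not on the curve


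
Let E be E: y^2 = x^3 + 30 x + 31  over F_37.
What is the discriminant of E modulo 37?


4 a^3 + 27 b^2 = 4*30^3 + 27*31^2 = 108000 + 25947 = 133947
Delta = -16 * (133947) = -2143152
Delta mod 37 = 36

Delta = 36 (mod 37)


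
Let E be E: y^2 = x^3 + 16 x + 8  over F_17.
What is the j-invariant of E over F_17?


Delta = -16(4 a^3 + 27 b^2) mod 17 = 7
-1728 * (4 a)^3 = -1728 * (4*16)^3 mod 17 = 7
j = 7 * 7^(-1) mod 17 = 1

j = 1 (mod 17)


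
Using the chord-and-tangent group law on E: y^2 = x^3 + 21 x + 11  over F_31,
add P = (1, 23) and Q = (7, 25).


P != Q, so use the chord formula.
s = (y2 - y1) / (x2 - x1) = (2) / (6) mod 31 = 21
x3 = s^2 - x1 - x2 mod 31 = 21^2 - 1 - 7 = 30
y3 = s (x1 - x3) - y1 mod 31 = 21 * (1 - 30) - 23 = 19

P + Q = (30, 19)


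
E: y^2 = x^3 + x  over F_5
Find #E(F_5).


For each x in F_5, count y with y^2 = x^3 + 1 x + 0 mod 5:
  x = 0: RHS = 0, y in [0]  -> 1 point(s)
  x = 2: RHS = 0, y in [0]  -> 1 point(s)
  x = 3: RHS = 0, y in [0]  -> 1 point(s)
Affine points: 3. Add the point at infinity: total = 4.

#E(F_5) = 4


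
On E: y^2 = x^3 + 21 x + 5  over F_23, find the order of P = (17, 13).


Compute successive multiples of P until we hit O:
  1P = (17, 13)
  2P = (21, 22)
  3P = (3, 7)
  4P = (6, 18)
  5P = (8, 8)
  6P = (2, 3)
  7P = (7, 9)
  8P = (1, 21)
  ... (continuing to 25P)
  25P = O

ord(P) = 25


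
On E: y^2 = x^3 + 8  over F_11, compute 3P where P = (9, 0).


k = 3 = 11_2 (binary, LSB first: 11)
Double-and-add from P = (9, 0):
  bit 0 = 1: acc = O + (9, 0) = (9, 0)
  bit 1 = 1: acc = (9, 0) + O = (9, 0)

3P = (9, 0)


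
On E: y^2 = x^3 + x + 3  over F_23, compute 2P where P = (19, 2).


Doubling: s = (3 x1^2 + a) / (2 y1)
s = (3*19^2 + 1) / (2*2) mod 23 = 18
x3 = s^2 - 2 x1 mod 23 = 18^2 - 2*19 = 10
y3 = s (x1 - x3) - y1 mod 23 = 18 * (19 - 10) - 2 = 22

2P = (10, 22)


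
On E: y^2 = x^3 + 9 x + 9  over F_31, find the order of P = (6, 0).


Compute successive multiples of P until we hit O:
  1P = (6, 0)
  2P = O

ord(P) = 2


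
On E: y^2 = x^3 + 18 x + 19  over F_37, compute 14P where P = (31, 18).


k = 14 = 1110_2 (binary, LSB first: 0111)
Double-and-add from P = (31, 18):
  bit 0 = 0: acc unchanged = O
  bit 1 = 1: acc = O + (15, 1) = (15, 1)
  bit 2 = 1: acc = (15, 1) + (32, 10) = (26, 28)
  bit 3 = 1: acc = (26, 28) + (6, 11) = (6, 26)

14P = (6, 26)


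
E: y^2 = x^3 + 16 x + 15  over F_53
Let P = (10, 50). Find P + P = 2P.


Doubling: s = (3 x1^2 + a) / (2 y1)
s = (3*10^2 + 16) / (2*50) mod 53 = 18
x3 = s^2 - 2 x1 mod 53 = 18^2 - 2*10 = 39
y3 = s (x1 - x3) - y1 mod 53 = 18 * (10 - 39) - 50 = 11

2P = (39, 11)


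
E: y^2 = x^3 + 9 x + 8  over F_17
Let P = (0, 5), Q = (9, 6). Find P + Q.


P != Q, so use the chord formula.
s = (y2 - y1) / (x2 - x1) = (1) / (9) mod 17 = 2
x3 = s^2 - x1 - x2 mod 17 = 2^2 - 0 - 9 = 12
y3 = s (x1 - x3) - y1 mod 17 = 2 * (0 - 12) - 5 = 5

P + Q = (12, 5)


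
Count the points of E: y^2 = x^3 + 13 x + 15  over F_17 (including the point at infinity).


For each x in F_17, count y with y^2 = x^3 + 13 x + 15 mod 17:
  x = 0: RHS = 15, y in [7, 10]  -> 2 point(s)
  x = 2: RHS = 15, y in [7, 10]  -> 2 point(s)
  x = 3: RHS = 13, y in [8, 9]  -> 2 point(s)
  x = 5: RHS = 1, y in [1, 16]  -> 2 point(s)
  x = 8: RHS = 2, y in [6, 11]  -> 2 point(s)
  x = 13: RHS = 1, y in [1, 16]  -> 2 point(s)
  x = 14: RHS = 0, y in [0]  -> 1 point(s)
  x = 15: RHS = 15, y in [7, 10]  -> 2 point(s)
  x = 16: RHS = 1, y in [1, 16]  -> 2 point(s)
Affine points: 17. Add the point at infinity: total = 18.

#E(F_17) = 18


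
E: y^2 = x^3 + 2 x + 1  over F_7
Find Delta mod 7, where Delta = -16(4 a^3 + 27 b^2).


4 a^3 + 27 b^2 = 4*2^3 + 27*1^2 = 32 + 27 = 59
Delta = -16 * (59) = -944
Delta mod 7 = 1

Delta = 1 (mod 7)


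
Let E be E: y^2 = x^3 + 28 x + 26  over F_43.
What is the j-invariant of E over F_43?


Delta = -16(4 a^3 + 27 b^2) mod 43 = 35
-1728 * (4 a)^3 = -1728 * (4*28)^3 mod 43 = 2
j = 2 * 35^(-1) mod 43 = 32

j = 32 (mod 43)


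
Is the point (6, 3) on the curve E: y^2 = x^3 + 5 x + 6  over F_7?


Check whether y^2 = x^3 + 5 x + 6 (mod 7) for (x, y) = (6, 3).
LHS: y^2 = 3^2 mod 7 = 2
RHS: x^3 + 5 x + 6 = 6^3 + 5*6 + 6 mod 7 = 0
LHS != RHS

No, not on the curve


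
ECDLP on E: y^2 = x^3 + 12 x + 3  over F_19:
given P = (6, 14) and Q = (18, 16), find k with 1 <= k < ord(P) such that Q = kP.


Enumerate multiples of P until we hit Q = (18, 16):
  1P = (6, 14)
  2P = (18, 16)
Match found at i = 2.

k = 2


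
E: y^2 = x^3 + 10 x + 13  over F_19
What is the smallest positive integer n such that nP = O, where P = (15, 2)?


Compute successive multiples of P until we hit O:
  1P = (15, 2)
  2P = (14, 3)
  3P = (10, 12)
  4P = (17, 2)
  5P = (6, 17)
  6P = (5, 13)
  7P = (8, 15)
  8P = (1, 10)
  ... (continuing to 17P)
  17P = O

ord(P) = 17


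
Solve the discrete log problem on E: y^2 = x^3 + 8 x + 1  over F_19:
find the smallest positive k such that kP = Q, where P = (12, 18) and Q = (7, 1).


Enumerate multiples of P until we hit Q = (7, 1):
  1P = (12, 18)
  2P = (2, 5)
  3P = (16, 11)
  4P = (0, 18)
  5P = (7, 1)
Match found at i = 5.

k = 5


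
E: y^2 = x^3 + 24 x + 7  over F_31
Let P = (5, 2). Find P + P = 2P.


Doubling: s = (3 x1^2 + a) / (2 y1)
s = (3*5^2 + 24) / (2*2) mod 31 = 17
x3 = s^2 - 2 x1 mod 31 = 17^2 - 2*5 = 0
y3 = s (x1 - x3) - y1 mod 31 = 17 * (5 - 0) - 2 = 21

2P = (0, 21)


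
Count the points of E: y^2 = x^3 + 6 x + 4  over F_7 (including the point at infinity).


For each x in F_7, count y with y^2 = x^3 + 6 x + 4 mod 7:
  x = 0: RHS = 4, y in [2, 5]  -> 2 point(s)
  x = 1: RHS = 4, y in [2, 5]  -> 2 point(s)
  x = 3: RHS = 0, y in [0]  -> 1 point(s)
  x = 4: RHS = 1, y in [1, 6]  -> 2 point(s)
  x = 6: RHS = 4, y in [2, 5]  -> 2 point(s)
Affine points: 9. Add the point at infinity: total = 10.

#E(F_7) = 10


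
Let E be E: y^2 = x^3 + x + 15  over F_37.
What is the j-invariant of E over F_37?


Delta = -16(4 a^3 + 27 b^2) mod 37 = 9
-1728 * (4 a)^3 = -1728 * (4*1)^3 mod 37 = 1
j = 1 * 9^(-1) mod 37 = 33

j = 33 (mod 37)


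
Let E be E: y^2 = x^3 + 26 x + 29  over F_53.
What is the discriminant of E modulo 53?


4 a^3 + 27 b^2 = 4*26^3 + 27*29^2 = 70304 + 22707 = 93011
Delta = -16 * (93011) = -1488176
Delta mod 53 = 11

Delta = 11 (mod 53)


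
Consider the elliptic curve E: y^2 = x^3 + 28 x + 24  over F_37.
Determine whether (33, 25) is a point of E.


Check whether y^2 = x^3 + 28 x + 24 (mod 37) for (x, y) = (33, 25).
LHS: y^2 = 25^2 mod 37 = 33
RHS: x^3 + 28 x + 24 = 33^3 + 28*33 + 24 mod 37 = 33
LHS = RHS

Yes, on the curve


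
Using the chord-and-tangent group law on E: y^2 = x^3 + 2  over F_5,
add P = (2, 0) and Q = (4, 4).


P != Q, so use the chord formula.
s = (y2 - y1) / (x2 - x1) = (4) / (2) mod 5 = 2
x3 = s^2 - x1 - x2 mod 5 = 2^2 - 2 - 4 = 3
y3 = s (x1 - x3) - y1 mod 5 = 2 * (2 - 3) - 0 = 3

P + Q = (3, 3)


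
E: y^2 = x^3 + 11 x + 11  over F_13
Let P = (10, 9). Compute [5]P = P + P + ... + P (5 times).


k = 5 = 101_2 (binary, LSB first: 101)
Double-and-add from P = (10, 9):
  bit 0 = 1: acc = O + (10, 9) = (10, 9)
  bit 1 = 0: acc unchanged = (10, 9)
  bit 2 = 1: acc = (10, 9) + (12, 5) = (8, 0)

5P = (8, 0)


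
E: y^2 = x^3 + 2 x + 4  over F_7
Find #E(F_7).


For each x in F_7, count y with y^2 = x^3 + 2 x + 4 mod 7:
  x = 0: RHS = 4, y in [2, 5]  -> 2 point(s)
  x = 1: RHS = 0, y in [0]  -> 1 point(s)
  x = 2: RHS = 2, y in [3, 4]  -> 2 point(s)
  x = 3: RHS = 2, y in [3, 4]  -> 2 point(s)
  x = 6: RHS = 1, y in [1, 6]  -> 2 point(s)
Affine points: 9. Add the point at infinity: total = 10.

#E(F_7) = 10


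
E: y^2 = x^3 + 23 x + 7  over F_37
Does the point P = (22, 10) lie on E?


Check whether y^2 = x^3 + 23 x + 7 (mod 37) for (x, y) = (22, 10).
LHS: y^2 = 10^2 mod 37 = 26
RHS: x^3 + 23 x + 7 = 22^3 + 23*22 + 7 mod 37 = 24
LHS != RHS

No, not on the curve


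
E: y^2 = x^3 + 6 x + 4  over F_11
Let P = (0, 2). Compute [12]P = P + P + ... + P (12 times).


k = 12 = 1100_2 (binary, LSB first: 0011)
Double-and-add from P = (0, 2):
  bit 0 = 0: acc unchanged = O
  bit 1 = 0: acc unchanged = O
  bit 2 = 1: acc = O + (4, 9) = (4, 9)
  bit 3 = 1: acc = (4, 9) + (1, 0) = (4, 2)

12P = (4, 2)


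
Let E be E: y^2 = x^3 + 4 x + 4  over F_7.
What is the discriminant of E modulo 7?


4 a^3 + 27 b^2 = 4*4^3 + 27*4^2 = 256 + 432 = 688
Delta = -16 * (688) = -11008
Delta mod 7 = 3

Delta = 3 (mod 7)


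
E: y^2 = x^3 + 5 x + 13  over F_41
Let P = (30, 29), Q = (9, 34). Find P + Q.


P != Q, so use the chord formula.
s = (y2 - y1) / (x2 - x1) = (5) / (20) mod 41 = 31
x3 = s^2 - x1 - x2 mod 41 = 31^2 - 30 - 9 = 20
y3 = s (x1 - x3) - y1 mod 41 = 31 * (30 - 20) - 29 = 35

P + Q = (20, 35)


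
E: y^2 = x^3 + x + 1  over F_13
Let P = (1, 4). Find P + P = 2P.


Doubling: s = (3 x1^2 + a) / (2 y1)
s = (3*1^2 + 1) / (2*4) mod 13 = 7
x3 = s^2 - 2 x1 mod 13 = 7^2 - 2*1 = 8
y3 = s (x1 - x3) - y1 mod 13 = 7 * (1 - 8) - 4 = 12

2P = (8, 12)


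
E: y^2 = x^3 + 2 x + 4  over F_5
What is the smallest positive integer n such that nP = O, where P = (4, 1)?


Compute successive multiples of P until we hit O:
  1P = (4, 1)
  2P = (2, 4)
  3P = (0, 3)
  4P = (0, 2)
  5P = (2, 1)
  6P = (4, 4)
  7P = O

ord(P) = 7


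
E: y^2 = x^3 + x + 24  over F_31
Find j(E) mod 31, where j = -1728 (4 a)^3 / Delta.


Delta = -16(4 a^3 + 27 b^2) mod 31 = 3
-1728 * (4 a)^3 = -1728 * (4*1)^3 mod 31 = 16
j = 16 * 3^(-1) mod 31 = 26

j = 26 (mod 31)


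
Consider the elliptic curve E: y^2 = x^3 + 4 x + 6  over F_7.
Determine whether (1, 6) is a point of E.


Check whether y^2 = x^3 + 4 x + 6 (mod 7) for (x, y) = (1, 6).
LHS: y^2 = 6^2 mod 7 = 1
RHS: x^3 + 4 x + 6 = 1^3 + 4*1 + 6 mod 7 = 4
LHS != RHS

No, not on the curve


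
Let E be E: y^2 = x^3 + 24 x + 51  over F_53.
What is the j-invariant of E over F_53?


Delta = -16(4 a^3 + 27 b^2) mod 53 = 14
-1728 * (4 a)^3 = -1728 * (4*24)^3 mod 53 = 41
j = 41 * 14^(-1) mod 53 = 37

j = 37 (mod 53)


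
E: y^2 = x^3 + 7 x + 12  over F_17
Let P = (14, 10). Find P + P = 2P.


Doubling: s = (3 x1^2 + a) / (2 y1)
s = (3*14^2 + 7) / (2*10) mod 17 = 0
x3 = s^2 - 2 x1 mod 17 = 0^2 - 2*14 = 6
y3 = s (x1 - x3) - y1 mod 17 = 0 * (14 - 6) - 10 = 7

2P = (6, 7)


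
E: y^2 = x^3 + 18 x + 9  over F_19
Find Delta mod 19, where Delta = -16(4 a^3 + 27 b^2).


4 a^3 + 27 b^2 = 4*18^3 + 27*9^2 = 23328 + 2187 = 25515
Delta = -16 * (25515) = -408240
Delta mod 19 = 13

Delta = 13 (mod 19)


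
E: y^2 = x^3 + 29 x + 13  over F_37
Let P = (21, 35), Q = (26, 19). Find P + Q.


P != Q, so use the chord formula.
s = (y2 - y1) / (x2 - x1) = (21) / (5) mod 37 = 19
x3 = s^2 - x1 - x2 mod 37 = 19^2 - 21 - 26 = 18
y3 = s (x1 - x3) - y1 mod 37 = 19 * (21 - 18) - 35 = 22

P + Q = (18, 22)


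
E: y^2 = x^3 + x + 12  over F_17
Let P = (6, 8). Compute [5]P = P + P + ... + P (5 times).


k = 5 = 101_2 (binary, LSB first: 101)
Double-and-add from P = (6, 8):
  bit 0 = 1: acc = O + (6, 8) = (6, 8)
  bit 1 = 0: acc unchanged = (6, 8)
  bit 2 = 1: acc = (6, 8) + (10, 6) = (14, 13)

5P = (14, 13)


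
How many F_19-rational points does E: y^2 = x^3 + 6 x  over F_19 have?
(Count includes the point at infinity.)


For each x in F_19, count y with y^2 = x^3 + 6 x + 0 mod 19:
  x = 0: RHS = 0, y in [0]  -> 1 point(s)
  x = 1: RHS = 7, y in [8, 11]  -> 2 point(s)
  x = 2: RHS = 1, y in [1, 18]  -> 2 point(s)
  x = 3: RHS = 7, y in [8, 11]  -> 2 point(s)
  x = 6: RHS = 5, y in [9, 10]  -> 2 point(s)
  x = 7: RHS = 5, y in [9, 10]  -> 2 point(s)
  x = 8: RHS = 9, y in [3, 16]  -> 2 point(s)
  x = 9: RHS = 4, y in [2, 17]  -> 2 point(s)
  x = 14: RHS = 16, y in [4, 15]  -> 2 point(s)
  x = 15: RHS = 7, y in [8, 11]  -> 2 point(s)
Affine points: 19. Add the point at infinity: total = 20.

#E(F_19) = 20


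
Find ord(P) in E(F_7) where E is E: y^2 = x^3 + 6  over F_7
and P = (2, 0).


Compute successive multiples of P until we hit O:
  1P = (2, 0)
  2P = O

ord(P) = 2


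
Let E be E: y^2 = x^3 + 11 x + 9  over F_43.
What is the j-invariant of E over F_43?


Delta = -16(4 a^3 + 27 b^2) mod 43 = 9
-1728 * (4 a)^3 = -1728 * (4*11)^3 mod 43 = 35
j = 35 * 9^(-1) mod 43 = 23

j = 23 (mod 43)


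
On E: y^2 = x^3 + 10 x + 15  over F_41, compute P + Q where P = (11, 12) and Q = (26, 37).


P != Q, so use the chord formula.
s = (y2 - y1) / (x2 - x1) = (25) / (15) mod 41 = 29
x3 = s^2 - x1 - x2 mod 41 = 29^2 - 11 - 26 = 25
y3 = s (x1 - x3) - y1 mod 41 = 29 * (11 - 25) - 12 = 33

P + Q = (25, 33)


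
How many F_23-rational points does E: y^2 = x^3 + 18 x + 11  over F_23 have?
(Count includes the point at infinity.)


For each x in F_23, count y with y^2 = x^3 + 18 x + 11 mod 23:
  x = 2: RHS = 9, y in [3, 20]  -> 2 point(s)
  x = 3: RHS = 0, y in [0]  -> 1 point(s)
  x = 4: RHS = 9, y in [3, 20]  -> 2 point(s)
  x = 6: RHS = 13, y in [6, 17]  -> 2 point(s)
  x = 8: RHS = 0, y in [0]  -> 1 point(s)
  x = 10: RHS = 18, y in [8, 15]  -> 2 point(s)
  x = 12: RHS = 0, y in [0]  -> 1 point(s)
  x = 13: RHS = 4, y in [2, 21]  -> 2 point(s)
  x = 16: RHS = 2, y in [5, 18]  -> 2 point(s)
  x = 17: RHS = 9, y in [3, 20]  -> 2 point(s)
  x = 18: RHS = 3, y in [7, 16]  -> 2 point(s)
  x = 19: RHS = 13, y in [6, 17]  -> 2 point(s)
  x = 21: RHS = 13, y in [6, 17]  -> 2 point(s)
Affine points: 23. Add the point at infinity: total = 24.

#E(F_23) = 24


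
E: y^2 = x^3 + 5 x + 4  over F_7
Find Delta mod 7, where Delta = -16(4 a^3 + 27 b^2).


4 a^3 + 27 b^2 = 4*5^3 + 27*4^2 = 500 + 432 = 932
Delta = -16 * (932) = -14912
Delta mod 7 = 5

Delta = 5 (mod 7)


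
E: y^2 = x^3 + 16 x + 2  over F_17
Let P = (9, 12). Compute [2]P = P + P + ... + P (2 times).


k = 2 = 10_2 (binary, LSB first: 01)
Double-and-add from P = (9, 12):
  bit 0 = 0: acc unchanged = O
  bit 1 = 1: acc = O + (8, 8) = (8, 8)

2P = (8, 8)


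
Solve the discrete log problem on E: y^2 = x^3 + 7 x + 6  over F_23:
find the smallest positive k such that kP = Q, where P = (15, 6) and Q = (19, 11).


Enumerate multiples of P until we hit Q = (19, 11):
  1P = (15, 6)
  2P = (19, 12)
  3P = (20, 21)
  4P = (20, 2)
  5P = (19, 11)
Match found at i = 5.

k = 5


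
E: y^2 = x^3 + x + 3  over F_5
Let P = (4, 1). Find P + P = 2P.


Doubling: s = (3 x1^2 + a) / (2 y1)
s = (3*4^2 + 1) / (2*1) mod 5 = 2
x3 = s^2 - 2 x1 mod 5 = 2^2 - 2*4 = 1
y3 = s (x1 - x3) - y1 mod 5 = 2 * (4 - 1) - 1 = 0

2P = (1, 0)


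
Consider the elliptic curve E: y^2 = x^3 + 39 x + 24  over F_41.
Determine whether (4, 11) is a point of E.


Check whether y^2 = x^3 + 39 x + 24 (mod 41) for (x, y) = (4, 11).
LHS: y^2 = 11^2 mod 41 = 39
RHS: x^3 + 39 x + 24 = 4^3 + 39*4 + 24 mod 41 = 39
LHS = RHS

Yes, on the curve


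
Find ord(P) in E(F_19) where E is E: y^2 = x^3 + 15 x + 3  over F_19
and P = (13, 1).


Compute successive multiples of P until we hit O:
  1P = (13, 1)
  2P = (18, 5)
  3P = (16, 8)
  4P = (6, 9)
  5P = (11, 13)
  6P = (12, 12)
  7P = (1, 0)
  8P = (12, 7)
  ... (continuing to 14P)
  14P = O

ord(P) = 14


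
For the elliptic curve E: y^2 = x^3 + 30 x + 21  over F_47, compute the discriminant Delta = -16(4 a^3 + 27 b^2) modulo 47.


4 a^3 + 27 b^2 = 4*30^3 + 27*21^2 = 108000 + 11907 = 119907
Delta = -16 * (119907) = -1918512
Delta mod 47 = 28

Delta = 28 (mod 47)


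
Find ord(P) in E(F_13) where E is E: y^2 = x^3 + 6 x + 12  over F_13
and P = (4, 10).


Compute successive multiples of P until we hit O:
  1P = (4, 10)
  2P = (8, 0)
  3P = (4, 3)
  4P = O

ord(P) = 4


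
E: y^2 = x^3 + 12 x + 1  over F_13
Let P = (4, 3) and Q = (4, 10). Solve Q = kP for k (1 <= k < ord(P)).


Enumerate multiples of P until we hit Q = (4, 10):
  1P = (4, 3)
  2P = (1, 1)
  3P = (7, 8)
  4P = (12, 1)
  5P = (6, 4)
  6P = (0, 12)
  7P = (10, 4)
  8P = (3, 8)
  9P = (5, 2)
  10P = (5, 11)
  11P = (3, 5)
  12P = (10, 9)
  13P = (0, 1)
  14P = (6, 9)
  15P = (12, 12)
  16P = (7, 5)
  17P = (1, 12)
  18P = (4, 10)
Match found at i = 18.

k = 18


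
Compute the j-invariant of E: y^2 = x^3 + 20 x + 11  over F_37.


Delta = -16(4 a^3 + 27 b^2) mod 37 = 15
-1728 * (4 a)^3 = -1728 * (4*20)^3 mod 37 = 8
j = 8 * 15^(-1) mod 37 = 3

j = 3 (mod 37)


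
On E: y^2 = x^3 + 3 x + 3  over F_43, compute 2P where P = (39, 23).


Doubling: s = (3 x1^2 + a) / (2 y1)
s = (3*39^2 + 3) / (2*23) mod 43 = 17
x3 = s^2 - 2 x1 mod 43 = 17^2 - 2*39 = 39
y3 = s (x1 - x3) - y1 mod 43 = 17 * (39 - 39) - 23 = 20

2P = (39, 20)


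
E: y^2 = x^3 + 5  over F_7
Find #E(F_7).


For each x in F_7, count y with y^2 = x^3 + 0 x + 5 mod 7:
  x = 3: RHS = 4, y in [2, 5]  -> 2 point(s)
  x = 5: RHS = 4, y in [2, 5]  -> 2 point(s)
  x = 6: RHS = 4, y in [2, 5]  -> 2 point(s)
Affine points: 6. Add the point at infinity: total = 7.

#E(F_7) = 7


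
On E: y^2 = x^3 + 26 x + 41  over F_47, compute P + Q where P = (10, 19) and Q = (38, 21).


P != Q, so use the chord formula.
s = (y2 - y1) / (x2 - x1) = (2) / (28) mod 47 = 37
x3 = s^2 - x1 - x2 mod 47 = 37^2 - 10 - 38 = 5
y3 = s (x1 - x3) - y1 mod 47 = 37 * (10 - 5) - 19 = 25

P + Q = (5, 25)


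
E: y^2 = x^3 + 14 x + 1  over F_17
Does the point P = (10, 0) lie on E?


Check whether y^2 = x^3 + 14 x + 1 (mod 17) for (x, y) = (10, 0).
LHS: y^2 = 0^2 mod 17 = 0
RHS: x^3 + 14 x + 1 = 10^3 + 14*10 + 1 mod 17 = 2
LHS != RHS

No, not on the curve


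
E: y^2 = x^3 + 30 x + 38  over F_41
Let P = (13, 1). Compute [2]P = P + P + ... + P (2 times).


k = 2 = 10_2 (binary, LSB first: 01)
Double-and-add from P = (13, 1):
  bit 0 = 0: acc unchanged = O
  bit 1 = 1: acc = O + (19, 28) = (19, 28)

2P = (19, 28)


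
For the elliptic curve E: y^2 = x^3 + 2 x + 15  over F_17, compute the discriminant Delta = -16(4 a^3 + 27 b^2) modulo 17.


4 a^3 + 27 b^2 = 4*2^3 + 27*15^2 = 32 + 6075 = 6107
Delta = -16 * (6107) = -97712
Delta mod 17 = 4

Delta = 4 (mod 17)


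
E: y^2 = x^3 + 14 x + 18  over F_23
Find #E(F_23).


For each x in F_23, count y with y^2 = x^3 + 14 x + 18 mod 23:
  x = 0: RHS = 18, y in [8, 15]  -> 2 point(s)
  x = 2: RHS = 8, y in [10, 13]  -> 2 point(s)
  x = 3: RHS = 18, y in [8, 15]  -> 2 point(s)
  x = 4: RHS = 0, y in [0]  -> 1 point(s)
  x = 5: RHS = 6, y in [11, 12]  -> 2 point(s)
  x = 10: RHS = 8, y in [10, 13]  -> 2 point(s)
  x = 11: RHS = 8, y in [10, 13]  -> 2 point(s)
  x = 19: RHS = 13, y in [6, 17]  -> 2 point(s)
  x = 20: RHS = 18, y in [8, 15]  -> 2 point(s)
  x = 22: RHS = 3, y in [7, 16]  -> 2 point(s)
Affine points: 19. Add the point at infinity: total = 20.

#E(F_23) = 20


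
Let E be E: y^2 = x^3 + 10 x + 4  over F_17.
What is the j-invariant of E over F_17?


Delta = -16(4 a^3 + 27 b^2) mod 17 = 12
-1728 * (4 a)^3 = -1728 * (4*10)^3 mod 17 = 4
j = 4 * 12^(-1) mod 17 = 6

j = 6 (mod 17)


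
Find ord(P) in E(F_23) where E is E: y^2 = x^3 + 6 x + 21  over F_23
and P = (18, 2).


Compute successive multiples of P until we hit O:
  1P = (18, 2)
  2P = (19, 18)
  3P = (12, 2)
  4P = (16, 21)
  5P = (16, 2)
  6P = (12, 21)
  7P = (19, 5)
  8P = (18, 21)
  ... (continuing to 9P)
  9P = O

ord(P) = 9


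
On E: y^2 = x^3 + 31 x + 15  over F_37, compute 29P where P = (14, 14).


k = 29 = 11101_2 (binary, LSB first: 10111)
Double-and-add from P = (14, 14):
  bit 0 = 1: acc = O + (14, 14) = (14, 14)
  bit 1 = 0: acc unchanged = (14, 14)
  bit 2 = 1: acc = (14, 14) + (2, 23) = (10, 20)
  bit 3 = 1: acc = (10, 20) + (17, 4) = (19, 27)
  bit 4 = 1: acc = (19, 27) + (30, 26) = (14, 23)

29P = (14, 23)


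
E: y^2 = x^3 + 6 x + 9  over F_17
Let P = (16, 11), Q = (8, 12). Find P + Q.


P != Q, so use the chord formula.
s = (y2 - y1) / (x2 - x1) = (1) / (9) mod 17 = 2
x3 = s^2 - x1 - x2 mod 17 = 2^2 - 16 - 8 = 14
y3 = s (x1 - x3) - y1 mod 17 = 2 * (16 - 14) - 11 = 10

P + Q = (14, 10)


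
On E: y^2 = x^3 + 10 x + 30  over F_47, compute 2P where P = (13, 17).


Doubling: s = (3 x1^2 + a) / (2 y1)
s = (3*13^2 + 10) / (2*17) mod 47 = 0
x3 = s^2 - 2 x1 mod 47 = 0^2 - 2*13 = 21
y3 = s (x1 - x3) - y1 mod 47 = 0 * (13 - 21) - 17 = 30

2P = (21, 30)


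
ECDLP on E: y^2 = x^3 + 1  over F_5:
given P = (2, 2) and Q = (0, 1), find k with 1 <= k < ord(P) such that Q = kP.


Enumerate multiples of P until we hit Q = (0, 1):
  1P = (2, 2)
  2P = (0, 4)
  3P = (4, 0)
  4P = (0, 1)
Match found at i = 4.

k = 4


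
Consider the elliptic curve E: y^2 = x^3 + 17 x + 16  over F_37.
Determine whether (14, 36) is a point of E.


Check whether y^2 = x^3 + 17 x + 16 (mod 37) for (x, y) = (14, 36).
LHS: y^2 = 36^2 mod 37 = 1
RHS: x^3 + 17 x + 16 = 14^3 + 17*14 + 16 mod 37 = 1
LHS = RHS

Yes, on the curve


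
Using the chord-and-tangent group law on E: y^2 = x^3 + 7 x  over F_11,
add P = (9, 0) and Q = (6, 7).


P != Q, so use the chord formula.
s = (y2 - y1) / (x2 - x1) = (7) / (8) mod 11 = 5
x3 = s^2 - x1 - x2 mod 11 = 5^2 - 9 - 6 = 10
y3 = s (x1 - x3) - y1 mod 11 = 5 * (9 - 10) - 0 = 6

P + Q = (10, 6)


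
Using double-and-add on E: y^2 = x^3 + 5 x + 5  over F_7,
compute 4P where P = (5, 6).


k = 4 = 100_2 (binary, LSB first: 001)
Double-and-add from P = (5, 6):
  bit 0 = 0: acc unchanged = O
  bit 1 = 0: acc unchanged = O
  bit 2 = 1: acc = O + (2, 3) = (2, 3)

4P = (2, 3)


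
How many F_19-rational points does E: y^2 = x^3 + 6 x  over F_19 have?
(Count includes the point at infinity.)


For each x in F_19, count y with y^2 = x^3 + 6 x + 0 mod 19:
  x = 0: RHS = 0, y in [0]  -> 1 point(s)
  x = 1: RHS = 7, y in [8, 11]  -> 2 point(s)
  x = 2: RHS = 1, y in [1, 18]  -> 2 point(s)
  x = 3: RHS = 7, y in [8, 11]  -> 2 point(s)
  x = 6: RHS = 5, y in [9, 10]  -> 2 point(s)
  x = 7: RHS = 5, y in [9, 10]  -> 2 point(s)
  x = 8: RHS = 9, y in [3, 16]  -> 2 point(s)
  x = 9: RHS = 4, y in [2, 17]  -> 2 point(s)
  x = 14: RHS = 16, y in [4, 15]  -> 2 point(s)
  x = 15: RHS = 7, y in [8, 11]  -> 2 point(s)
Affine points: 19. Add the point at infinity: total = 20.

#E(F_19) = 20


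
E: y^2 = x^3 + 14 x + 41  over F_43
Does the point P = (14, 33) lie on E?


Check whether y^2 = x^3 + 14 x + 41 (mod 43) for (x, y) = (14, 33).
LHS: y^2 = 33^2 mod 43 = 14
RHS: x^3 + 14 x + 41 = 14^3 + 14*14 + 41 mod 43 = 14
LHS = RHS

Yes, on the curve


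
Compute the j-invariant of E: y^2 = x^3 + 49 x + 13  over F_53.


Delta = -16(4 a^3 + 27 b^2) mod 53 = 41
-1728 * (4 a)^3 = -1728 * (4*49)^3 mod 53 = 3
j = 3 * 41^(-1) mod 53 = 13

j = 13 (mod 53)


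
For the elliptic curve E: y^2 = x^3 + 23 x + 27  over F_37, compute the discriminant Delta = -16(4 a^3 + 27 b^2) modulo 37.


4 a^3 + 27 b^2 = 4*23^3 + 27*27^2 = 48668 + 19683 = 68351
Delta = -16 * (68351) = -1093616
Delta mod 37 = 30

Delta = 30 (mod 37)


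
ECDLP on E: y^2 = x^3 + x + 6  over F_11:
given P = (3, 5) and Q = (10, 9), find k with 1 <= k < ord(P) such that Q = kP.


Enumerate multiples of P until we hit Q = (10, 9):
  1P = (3, 5)
  2P = (8, 3)
  3P = (5, 9)
  4P = (7, 9)
  5P = (2, 7)
  6P = (10, 9)
Match found at i = 6.

k = 6


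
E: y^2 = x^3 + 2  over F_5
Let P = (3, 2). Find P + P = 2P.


Doubling: s = (3 x1^2 + a) / (2 y1)
s = (3*3^2 + 0) / (2*2) mod 5 = 3
x3 = s^2 - 2 x1 mod 5 = 3^2 - 2*3 = 3
y3 = s (x1 - x3) - y1 mod 5 = 3 * (3 - 3) - 2 = 3

2P = (3, 3)
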